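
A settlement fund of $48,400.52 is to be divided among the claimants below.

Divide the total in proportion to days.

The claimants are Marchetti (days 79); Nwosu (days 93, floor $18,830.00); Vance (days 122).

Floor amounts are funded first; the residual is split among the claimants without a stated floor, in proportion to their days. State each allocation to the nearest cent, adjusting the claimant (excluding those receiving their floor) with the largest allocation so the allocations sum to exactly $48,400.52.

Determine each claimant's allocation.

Guaranteed amounts: Nwosu $18,830.00. Remaining pool $29,570.52.
Remaining pool split over remaining days 201: Marchetti 11,622.2442 → $11,622.24; Vance 17,948.2758 → $17,948.28.

Marchetti: $11,622.24 | Nwosu: $18,830.00 | Vance: $17,948.28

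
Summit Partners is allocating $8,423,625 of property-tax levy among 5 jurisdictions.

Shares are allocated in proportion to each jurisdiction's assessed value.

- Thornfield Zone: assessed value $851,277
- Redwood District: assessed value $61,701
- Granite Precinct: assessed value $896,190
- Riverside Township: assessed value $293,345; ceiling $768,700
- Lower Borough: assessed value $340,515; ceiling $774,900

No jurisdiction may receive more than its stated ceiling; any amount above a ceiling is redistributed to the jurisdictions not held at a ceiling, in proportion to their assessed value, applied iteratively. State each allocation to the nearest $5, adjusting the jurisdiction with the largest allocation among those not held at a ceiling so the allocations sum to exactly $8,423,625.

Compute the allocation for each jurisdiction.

Sum of assessed value: 2,443,028.
Unconstrained shares: Thornfield Zone 2,935,225.56; Redwood District 212,746.68; Granite Precinct 3,090,086.76; Riverside Township 1,011,461.30; Lower Borough 1,174,104.70.
Capped: Riverside Township ($768,700), Lower Borough ($774,900); balance $6,880,025 reallocated over remaining assessed value 1,809,168.
Shares after redistribution: Thornfield Zone 3,237,293.08 → $3,237,295; Redwood District 234,640.69 → $234,640; Granite Precinct 3,408,091.24 → $3,408,090.

Thornfield Zone: $3,237,295; Redwood District: $234,640; Granite Precinct: $3,408,090; Riverside Township: $768,700; Lower Borough: $774,900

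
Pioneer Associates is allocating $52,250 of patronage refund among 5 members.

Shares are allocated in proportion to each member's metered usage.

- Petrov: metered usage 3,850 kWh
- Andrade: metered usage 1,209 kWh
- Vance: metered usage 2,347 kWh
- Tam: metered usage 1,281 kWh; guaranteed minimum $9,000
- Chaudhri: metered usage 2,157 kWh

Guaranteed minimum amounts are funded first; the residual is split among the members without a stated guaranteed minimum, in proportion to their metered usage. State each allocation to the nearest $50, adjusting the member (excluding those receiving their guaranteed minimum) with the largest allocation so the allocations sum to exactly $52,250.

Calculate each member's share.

Minimums first: Tam $9,000. Balance $43,250.
Balance split over remaining metered usage 9,563: Petrov 17,412.16 → $17,400; Andrade 5,467.87 → $5,450; Vance 10,614.63 → $10,600; Chaudhri 9,755.33 → $9,750.
Rounding difference +$50 applied to Petrov → $17,450.

Petrov: $17,450; Andrade: $5,450; Vance: $10,600; Tam: $9,000; Chaudhri: $9,750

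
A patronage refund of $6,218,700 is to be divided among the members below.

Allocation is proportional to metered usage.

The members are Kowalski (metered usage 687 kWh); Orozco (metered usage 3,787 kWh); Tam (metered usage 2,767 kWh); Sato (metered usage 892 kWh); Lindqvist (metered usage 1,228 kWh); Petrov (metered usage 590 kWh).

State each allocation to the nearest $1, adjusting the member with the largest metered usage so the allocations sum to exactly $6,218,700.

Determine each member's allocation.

Kowalski: $429,328 | Orozco: $2,366,619 | Tam: $1,729,187 | Sato: $557,439 | Lindqvist: $767,417 | Petrov: $368,710

Metered usage total: 9,951.
Pro-rata amounts: Kowalski 687/9,951 × $6,218,700 = 429,328.40; Orozco 3,787/9,951 × $6,218,700 = 2,366,618.12; Tam 2,767/9,951 × $6,218,700 = 1,729,187.31; Sato 892/9,951 × $6,218,700 = 557,439.49; Lindqvist 1,228/9,951 × $6,218,700 = 767,416.70; Petrov 590/9,951 × $6,218,700 = 368,709.98.
At nearest $1: Kowalski $429,328; Orozco $2,366,618; Tam $1,729,187; Sato $557,439; Lindqvist $767,417; Petrov $368,710. Sum = $6,218,699.
Difference $6,218,700 − $6,218,699 = +$1 applied to largest metered usage (Orozco): Orozco becomes $2,366,619.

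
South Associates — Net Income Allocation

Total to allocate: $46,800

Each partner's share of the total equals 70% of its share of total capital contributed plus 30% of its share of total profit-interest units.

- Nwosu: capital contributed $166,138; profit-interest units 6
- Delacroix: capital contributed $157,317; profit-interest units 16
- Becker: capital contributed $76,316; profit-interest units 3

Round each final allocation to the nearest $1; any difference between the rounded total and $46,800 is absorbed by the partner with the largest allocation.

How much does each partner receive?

Nwosu: $16,984 · Delacroix: $21,877 · Becker: $7,939

Totals — capital contributed 399,771, profit-interest units 25.
Blended shares (70% capital contributed + 30% profit-interest units): Nwosu 0.3629; Delacroix 0.4675; Becker 0.1696.
Pro-rata amounts: Nwosu 16,984.10; Delacroix 21,877.24; Becker 7,938.66.
After rounding ($1): Nwosu $16,984; Delacroix $21,877; Becker $7,939. Sum = $46,800.
No rounding difference to absorb.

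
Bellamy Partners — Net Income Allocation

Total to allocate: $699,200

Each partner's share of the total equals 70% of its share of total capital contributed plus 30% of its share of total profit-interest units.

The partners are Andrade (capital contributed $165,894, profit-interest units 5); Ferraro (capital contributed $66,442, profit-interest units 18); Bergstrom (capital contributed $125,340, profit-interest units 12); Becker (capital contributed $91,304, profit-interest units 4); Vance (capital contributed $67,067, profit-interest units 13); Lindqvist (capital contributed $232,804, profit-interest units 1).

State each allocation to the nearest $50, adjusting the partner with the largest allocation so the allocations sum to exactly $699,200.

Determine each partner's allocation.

Andrade: $128,200 | Ferraro: $114,650 | Bergstrom: $129,400 | Becker: $75,500 | Vance: $95,300 | Lindqvist: $156,150

Totals — capital contributed 748,851, profit-interest units 53.
Composite weights (70% capital contributed + 30% profit-interest units): Andrade 0.1834; Ferraro 0.1640; Bergstrom 0.1851; Becker 0.1080; Vance 0.1363; Lindqvist 0.2233.
Proportional shares: Andrade 128,215.00; Ferraro 114,664.94; Bergstrom 129,413.55; Becker 75,506.14; Vance 95,284.75; Lindqvist 156,115.63.
At nearest $50: Andrade $128,200; Ferraro $114,650; Bergstrom $129,400; Becker $75,500; Vance $95,300; Lindqvist $156,100. Sum = $699,150.
Difference $699,200 − $699,150 = +$50 applied to largest allocation (Lindqvist): Lindqvist becomes $156,150.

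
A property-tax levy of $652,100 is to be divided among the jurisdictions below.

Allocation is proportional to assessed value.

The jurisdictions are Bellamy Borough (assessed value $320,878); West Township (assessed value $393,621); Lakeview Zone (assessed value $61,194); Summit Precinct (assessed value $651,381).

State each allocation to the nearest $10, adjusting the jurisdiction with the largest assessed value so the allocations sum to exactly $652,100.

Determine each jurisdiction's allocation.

Bellamy Borough: $146,620 | West Township: $179,860 | Lakeview Zone: $27,960 | Summit Precinct: $297,660

Sum of assessed value: 1,427,074.
Proportional shares: Bellamy Borough 320,878/1,427,074 × $652,100 = 146,624.87; West Township 393,621/1,427,074 × $652,100 = 179,864.71; Lakeview Zone 61,194/1,427,074 × $652,100 = 27,962.54; Summit Precinct 651,381/1,427,074 × $652,100 = 297,647.88.
Rounded to nearest $10: Bellamy Borough $146,620; West Township $179,860; Lakeview Zone $27,960; Summit Precinct $297,650. Sum = $652,090.
Difference $652,100 − $652,090 = +$10 applied to largest assessed value (Summit Precinct): Summit Precinct becomes $297,660.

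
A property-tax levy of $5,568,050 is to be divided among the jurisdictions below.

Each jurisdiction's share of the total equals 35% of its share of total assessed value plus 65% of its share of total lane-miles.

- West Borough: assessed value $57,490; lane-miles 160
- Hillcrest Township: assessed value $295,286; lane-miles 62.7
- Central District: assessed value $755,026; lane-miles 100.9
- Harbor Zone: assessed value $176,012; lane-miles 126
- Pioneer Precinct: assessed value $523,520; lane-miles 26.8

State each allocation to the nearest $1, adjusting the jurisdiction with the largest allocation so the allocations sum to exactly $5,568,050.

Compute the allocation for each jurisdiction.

Totals — assessed value 1,807,334, lane-miles 476.4.
Composite weights (35% assessed value + 65% lane-miles): West Borough 0.2294; Hillcrest Township 0.1427; Central District 0.2839; Harbor Zone 0.2060; Pioneer Precinct 0.1379.
Unrounded shares: West Borough 1,277,517.78; Hillcrest Township 794,736.63; Central District 1,580,673.58; Harbor Zone 1,147,018.48; Pioneer Precinct 768,103.53.
After rounding ($1): West Borough $1,277,518; Hillcrest Township $794,737; Central District $1,580,674; Harbor Zone $1,147,018; Pioneer Precinct $768,104. Sum = $5,568,051.
Difference $5,568,050 − $5,568,051 = −$1 applied to largest allocation (Central District): Central District becomes $1,580,673.

West Borough: $1,277,518; Hillcrest Township: $794,737; Central District: $1,580,673; Harbor Zone: $1,147,018; Pioneer Precinct: $768,104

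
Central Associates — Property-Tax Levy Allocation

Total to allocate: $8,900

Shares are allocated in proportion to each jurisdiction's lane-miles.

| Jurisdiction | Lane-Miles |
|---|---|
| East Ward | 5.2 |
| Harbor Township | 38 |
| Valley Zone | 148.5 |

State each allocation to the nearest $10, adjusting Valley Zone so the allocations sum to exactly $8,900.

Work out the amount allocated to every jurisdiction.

East Ward: $240; Harbor Township: $1,760; Valley Zone: $6,900

Sum of lane-miles: 191.7.
Pro-rata amounts: East Ward 5.2/191.7 × $8,900 = 241.42; Harbor Township 38/191.7 × $8,900 = 1,764.21; Valley Zone 148.5/191.7 × $8,900 = 6,894.37.
At nearest $10: East Ward $240; Harbor Township $1,760; Valley Zone $6,890. Sum = $8,890.
Difference $8,900 − $8,890 = +$10 applied to Valley Zone: Valley Zone becomes $6,900.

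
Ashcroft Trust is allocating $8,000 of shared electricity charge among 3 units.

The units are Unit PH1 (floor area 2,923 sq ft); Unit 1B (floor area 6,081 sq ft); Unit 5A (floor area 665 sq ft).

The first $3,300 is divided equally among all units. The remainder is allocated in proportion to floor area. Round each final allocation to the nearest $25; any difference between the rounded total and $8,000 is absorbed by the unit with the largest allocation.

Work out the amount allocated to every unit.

Unit PH1: $2,525 · Unit 1B: $4,050 · Unit 5A: $1,425

First tranche $3,300 split equally: $1,100 each.
Remainder $4,700 by floor area (total 9,669): Unit PH1 1,420.84 → $1,425; Unit 1B 2,955.91 → $2,950; Unit 5A 323.25 → $325.
Totals: Unit PH1 $1,100 + $1,425 = $2,525; Unit 1B $1,100 + $2,950 = $4,050; Unit 5A $1,100 + $325 = $1,425.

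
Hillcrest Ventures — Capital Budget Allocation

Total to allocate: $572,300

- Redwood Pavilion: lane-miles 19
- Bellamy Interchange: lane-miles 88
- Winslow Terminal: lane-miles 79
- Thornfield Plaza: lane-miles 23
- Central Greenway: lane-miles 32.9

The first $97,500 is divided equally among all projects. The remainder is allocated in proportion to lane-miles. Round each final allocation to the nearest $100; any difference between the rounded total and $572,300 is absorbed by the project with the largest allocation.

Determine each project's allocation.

Redwood Pavilion: $56,800 | Bellamy Interchange: $192,200 | Winslow Terminal: $174,600 | Thornfield Plaza: $64,600 | Central Greenway: $84,100

First tranche $97,500 split equally: $19,500 each.
Remainder $474,800 by lane-miles (total 241.9): Redwood Pavilion 37,293.10 → $37,300; Bellamy Interchange 172,725.92 → $172,700; Winslow Terminal 155,060.77 → $155,100; Thornfield Plaza 45,144.27 → $45,100; Central Greenway 64,575.94 → $64,600.
Totals: Redwood Pavilion $19,500 + $37,300 = $56,800; Bellamy Interchange $19,500 + $172,700 = $192,200; Winslow Terminal $19,500 + $155,100 = $174,600; Thornfield Plaza $19,500 + $45,100 = $64,600; Central Greenway $19,500 + $64,600 = $84,100.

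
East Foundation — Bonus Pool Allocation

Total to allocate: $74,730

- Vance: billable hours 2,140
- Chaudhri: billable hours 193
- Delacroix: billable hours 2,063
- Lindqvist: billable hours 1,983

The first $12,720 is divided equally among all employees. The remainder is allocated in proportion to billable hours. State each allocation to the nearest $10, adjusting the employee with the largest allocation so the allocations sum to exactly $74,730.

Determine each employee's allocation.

$12,720 shared equally gives $3,180 per employee.
Remainder $62,010 by billable hours (total 6,379): Vance 20,802.85 → $20,800; Chaudhri 1,876.15 → $1,880; Delacroix 20,054.34 → $20,050; Lindqvist 19,276.66 → $19,280.
Totals: Vance $3,180 + $20,800 = $23,980; Chaudhri $3,180 + $1,880 = $5,060; Delacroix $3,180 + $20,050 = $23,230; Lindqvist $3,180 + $19,280 = $22,460.

Vance: $23,980 | Chaudhri: $5,060 | Delacroix: $23,230 | Lindqvist: $22,460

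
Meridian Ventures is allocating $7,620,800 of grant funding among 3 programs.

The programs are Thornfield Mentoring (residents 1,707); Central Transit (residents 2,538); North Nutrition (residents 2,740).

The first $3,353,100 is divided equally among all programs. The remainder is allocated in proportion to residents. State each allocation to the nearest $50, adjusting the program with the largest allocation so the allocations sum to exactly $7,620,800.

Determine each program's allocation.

Thornfield Mentoring: $2,160,650 | Central Transit: $2,668,350 | North Nutrition: $2,791,800

Equal tier: $3,353,100 ÷ 3 = $1,117,700 apiece.
Remainder $4,267,700 by residents (total 6,985): Thornfield Mentoring 1,042,944.01 → $1,042,950; Central Transit 1,550,668.95 → $1,550,650; North Nutrition 1,674,087.04 → $1,674,100.
Totals: Thornfield Mentoring $1,117,700 + $1,042,950 = $2,160,650; Central Transit $1,117,700 + $1,550,650 = $2,668,350; North Nutrition $1,117,700 + $1,674,100 = $2,791,800.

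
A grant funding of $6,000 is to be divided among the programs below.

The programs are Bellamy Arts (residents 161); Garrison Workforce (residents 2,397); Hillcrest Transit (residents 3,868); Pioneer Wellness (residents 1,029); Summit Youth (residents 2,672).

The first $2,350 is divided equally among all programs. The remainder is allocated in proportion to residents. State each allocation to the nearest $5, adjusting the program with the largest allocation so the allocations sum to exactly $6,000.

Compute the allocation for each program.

Equal tier: $2,350 ÷ 5 = $470 apiece.
Remainder $3,650 by residents (total 10,127): Bellamy Arts 58.03 → $60; Garrison Workforce 863.93 → $865; Hillcrest Transit 1,394.11 → $1,395; Pioneer Wellness 370.87 → $370; Summit Youth 963.05 → $965.
Rounding difference −$5 on remainder applied to Hillcrest Transit.
Totals: Bellamy Arts $470 + $60 = $530; Garrison Workforce $470 + $865 = $1,335; Hillcrest Transit $470 + $1,390 = $1,860; Pioneer Wellness $470 + $370 = $840; Summit Youth $470 + $965 = $1,435.

Bellamy Arts: $530 · Garrison Workforce: $1,335 · Hillcrest Transit: $1,860 · Pioneer Wellness: $840 · Summit Youth: $1,435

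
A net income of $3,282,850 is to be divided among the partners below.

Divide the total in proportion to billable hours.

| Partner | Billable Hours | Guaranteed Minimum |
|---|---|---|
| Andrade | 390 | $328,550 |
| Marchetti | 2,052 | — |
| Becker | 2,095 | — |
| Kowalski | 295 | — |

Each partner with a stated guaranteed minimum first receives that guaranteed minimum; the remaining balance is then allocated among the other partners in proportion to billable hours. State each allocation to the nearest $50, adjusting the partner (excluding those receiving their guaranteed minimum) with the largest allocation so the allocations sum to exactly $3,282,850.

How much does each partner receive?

Andrade: $328,550; Marchetti: $1,364,750; Becker: $1,393,350; Kowalski: $196,200

Guaranteed amounts: Andrade $328,550. Balance $2,954,300.
Balance split over remaining billable hours 4,442: Marchetti 1,364,750.92 → $1,364,750; Becker 1,393,349.50 → $1,393,350; Kowalski 196,199.57 → $196,200.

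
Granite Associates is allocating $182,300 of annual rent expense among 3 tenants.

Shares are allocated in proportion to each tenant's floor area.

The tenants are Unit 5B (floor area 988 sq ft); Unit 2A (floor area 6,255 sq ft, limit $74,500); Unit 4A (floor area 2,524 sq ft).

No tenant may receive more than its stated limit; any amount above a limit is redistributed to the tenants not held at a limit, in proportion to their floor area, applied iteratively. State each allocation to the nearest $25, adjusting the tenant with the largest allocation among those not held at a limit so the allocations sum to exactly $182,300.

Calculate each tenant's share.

Unit 5B: $30,325 · Unit 2A: $74,500 · Unit 4A: $77,475

Sum of floor area: 9,767.
Pro-rata shares before constraints: Unit 5B 18,440.91; Unit 2A 116,748.90; Unit 4A 47,110.19.
Capped: Unit 2A ($74,500); remaining pool $107,800 reallocated over remaining floor area 3,512.
Remaining shares: Unit 5B 30,326.42 → $30,325; Unit 4A 77,473.58 → $77,475.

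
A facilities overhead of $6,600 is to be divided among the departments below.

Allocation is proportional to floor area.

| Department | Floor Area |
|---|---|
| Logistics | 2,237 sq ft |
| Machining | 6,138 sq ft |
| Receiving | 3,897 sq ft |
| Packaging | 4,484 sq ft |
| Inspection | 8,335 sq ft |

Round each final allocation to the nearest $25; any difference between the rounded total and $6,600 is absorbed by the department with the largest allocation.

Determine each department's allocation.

Logistics: $600 · Machining: $1,625 · Receiving: $1,025 · Packaging: $1,175 · Inspection: $2,175

Total floor area = 25,091.
Unrounded shares: Logistics 2,237/25,091 × $6,600 = 588.43; Machining 6,138/25,091 × $6,600 = 1,614.56; Receiving 3,897/25,091 × $6,600 = 1,025.08; Packaging 4,484/25,091 × $6,600 = 1,179.48; Inspection 8,335/25,091 × $6,600 = 2,192.46.
Rounded to nearest $25: Logistics $600; Machining $1,625; Receiving $1,025; Packaging $1,175; Inspection $2,200. Sum = $6,625.
Difference $6,600 − $6,625 = −$25 applied to largest allocation (Inspection): Inspection becomes $2,175.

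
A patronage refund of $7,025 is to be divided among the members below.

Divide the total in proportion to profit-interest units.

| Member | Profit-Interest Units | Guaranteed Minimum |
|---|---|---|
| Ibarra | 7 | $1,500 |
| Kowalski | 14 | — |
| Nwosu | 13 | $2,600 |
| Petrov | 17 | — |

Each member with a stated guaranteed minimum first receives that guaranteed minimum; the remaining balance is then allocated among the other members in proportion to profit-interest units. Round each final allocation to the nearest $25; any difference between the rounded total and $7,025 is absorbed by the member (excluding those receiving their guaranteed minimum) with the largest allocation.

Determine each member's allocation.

Ibarra: $1,500 · Kowalski: $1,325 · Nwosu: $2,600 · Petrov: $1,600

Fund the minimums — Ibarra $1,500; Nwosu $2,600. Remaining pool $2,925.
Remaining pool split over remaining profit-interest units 31: Kowalski 1,320.97 → $1,325; Petrov 1,604.03 → $1,600.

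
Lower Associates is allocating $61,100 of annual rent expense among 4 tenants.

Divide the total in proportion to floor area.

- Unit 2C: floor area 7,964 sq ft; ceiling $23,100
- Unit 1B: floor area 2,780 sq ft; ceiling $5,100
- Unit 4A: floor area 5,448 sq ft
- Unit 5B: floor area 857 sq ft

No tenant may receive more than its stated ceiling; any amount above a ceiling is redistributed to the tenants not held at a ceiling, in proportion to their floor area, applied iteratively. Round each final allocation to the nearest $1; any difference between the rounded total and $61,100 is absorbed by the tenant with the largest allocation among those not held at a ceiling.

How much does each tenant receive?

Sum of floor area: 17,049.
Unconstrained shares: Unit 2C 28,541.29; Unit 1B 9,962.93; Unit 4A 19,524.48; Unit 5B 3,071.31.
Cap binds for Unit 2C ($23,100), Unit 1B ($5,100); remaining pool $32,900 reallocated over remaining floor area 6,305.
Redistributed shares: Unit 4A 28,428.10 → $28,428; Unit 5B 4,471.90 → $4,472.

Unit 2C: $23,100; Unit 1B: $5,100; Unit 4A: $28,428; Unit 5B: $4,472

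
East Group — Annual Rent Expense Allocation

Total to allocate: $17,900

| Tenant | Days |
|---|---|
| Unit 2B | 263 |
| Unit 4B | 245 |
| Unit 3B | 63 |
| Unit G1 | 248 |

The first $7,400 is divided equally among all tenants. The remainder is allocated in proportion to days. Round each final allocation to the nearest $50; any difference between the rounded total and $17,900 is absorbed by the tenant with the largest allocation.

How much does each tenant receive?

Unit 2B: $5,200; Unit 4B: $5,000; Unit 3B: $2,650; Unit G1: $5,050

$7,400 shared equally gives $1,850 per tenant.
Remainder $10,500 by days (total 819): Unit 2B 3,371.79 → $3,350; Unit 4B 3,141.03 → $3,150; Unit 3B 807.69 → $800; Unit G1 3,179.49 → $3,200.
Totals: Unit 2B $1,850 + $3,350 = $5,200; Unit 4B $1,850 + $3,150 = $5,000; Unit 3B $1,850 + $800 = $2,650; Unit G1 $1,850 + $3,200 = $5,050.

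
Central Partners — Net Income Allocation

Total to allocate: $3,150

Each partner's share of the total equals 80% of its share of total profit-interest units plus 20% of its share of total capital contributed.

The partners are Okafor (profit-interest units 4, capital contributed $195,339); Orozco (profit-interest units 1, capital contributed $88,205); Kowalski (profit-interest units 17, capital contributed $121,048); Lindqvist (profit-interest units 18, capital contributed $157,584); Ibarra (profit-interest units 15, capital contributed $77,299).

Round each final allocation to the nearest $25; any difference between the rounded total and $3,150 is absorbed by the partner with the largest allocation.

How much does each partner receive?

Okafor: $375; Orozco: $125; Kowalski: $900; Lindqvist: $975; Ibarra: $775

Profit-interest units total 55; capital contributed total 639,475.
Combined weights (80% profit-interest units + 20% capital contributed): Okafor 0.1193; Orozco 0.0421; Kowalski 0.2851; Lindqvist 0.3111; Ibarra 0.2424.
Pro-rata amounts: Okafor 375.72; Orozco 132.72; Kowalski 898.16; Lindqvist 979.98; Ibarra 763.43.
At nearest $25: Okafor $375; Orozco $125; Kowalski $900; Lindqvist $975; Ibarra $775. Sum = $3,150.
Rounded total matches; no reconciliation needed.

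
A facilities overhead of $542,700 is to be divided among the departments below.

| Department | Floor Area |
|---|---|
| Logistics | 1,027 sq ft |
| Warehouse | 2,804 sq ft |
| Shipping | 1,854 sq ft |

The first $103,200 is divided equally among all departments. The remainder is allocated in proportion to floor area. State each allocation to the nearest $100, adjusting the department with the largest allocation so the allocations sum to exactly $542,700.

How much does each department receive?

Equal tier: $103,200 ÷ 3 = $34,400 apiece.
Remainder $439,500 by floor area (total 5,685): Logistics 79,396.04 → $79,400; Warehouse 216,773.61 → $216,800; Shipping 143,330.34 → $143,300.
Totals: Logistics $34,400 + $79,400 = $113,800; Warehouse $34,400 + $216,800 = $251,200; Shipping $34,400 + $143,300 = $177,700.

Logistics: $113,800 | Warehouse: $251,200 | Shipping: $177,700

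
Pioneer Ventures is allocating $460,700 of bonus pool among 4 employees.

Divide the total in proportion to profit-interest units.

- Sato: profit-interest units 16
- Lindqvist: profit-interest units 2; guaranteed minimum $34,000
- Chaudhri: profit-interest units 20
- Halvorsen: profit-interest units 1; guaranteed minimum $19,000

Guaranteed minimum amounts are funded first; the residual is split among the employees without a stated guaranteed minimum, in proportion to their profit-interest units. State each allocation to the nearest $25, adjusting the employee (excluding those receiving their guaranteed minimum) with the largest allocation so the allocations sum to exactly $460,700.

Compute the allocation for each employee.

Guaranteed amounts: Lindqvist $34,000; Halvorsen $19,000. Remaining pool $407,700.
Remaining pool split over remaining profit-interest units 36: Sato 181,200.00 → $181,200; Chaudhri 226,500.00 → $226,500.

Sato: $181,200 · Lindqvist: $34,000 · Chaudhri: $226,500 · Halvorsen: $19,000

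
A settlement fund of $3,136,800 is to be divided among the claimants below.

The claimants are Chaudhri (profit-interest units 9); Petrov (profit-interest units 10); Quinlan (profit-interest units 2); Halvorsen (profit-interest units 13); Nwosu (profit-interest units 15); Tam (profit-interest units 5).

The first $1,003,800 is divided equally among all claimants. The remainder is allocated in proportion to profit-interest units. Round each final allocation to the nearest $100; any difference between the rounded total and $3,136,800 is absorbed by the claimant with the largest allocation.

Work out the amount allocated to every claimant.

Chaudhri: $522,800 · Petrov: $562,300 · Quinlan: $246,300 · Halvorsen: $680,800 · Nwosu: $759,800 · Tam: $364,800

Equal tier: $1,003,800 ÷ 6 = $167,300 apiece.
Remainder $2,133,000 by profit-interest units (total 54): Chaudhri 355,500.00 → $355,500; Petrov 395,000.00 → $395,000; Quinlan 79,000.00 → $79,000; Halvorsen 513,500.00 → $513,500; Nwosu 592,500.00 → $592,500; Tam 197,500.00 → $197,500.
Totals: Chaudhri $167,300 + $355,500 = $522,800; Petrov $167,300 + $395,000 = $562,300; Quinlan $167,300 + $79,000 = $246,300; Halvorsen $167,300 + $513,500 = $680,800; Nwosu $167,300 + $592,500 = $759,800; Tam $167,300 + $197,500 = $364,800.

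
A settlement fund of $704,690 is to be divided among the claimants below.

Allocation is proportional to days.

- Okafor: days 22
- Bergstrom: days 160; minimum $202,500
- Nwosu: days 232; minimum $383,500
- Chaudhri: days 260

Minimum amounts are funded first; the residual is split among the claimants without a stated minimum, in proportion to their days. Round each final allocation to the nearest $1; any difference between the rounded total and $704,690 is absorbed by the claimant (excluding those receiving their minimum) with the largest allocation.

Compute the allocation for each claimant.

Okafor: $9,260; Bergstrom: $202,500; Nwosu: $383,500; Chaudhri: $109,430

Guaranteed amounts: Bergstrom $202,500; Nwosu $383,500. Residual $118,690.
Residual split over remaining days 282: Okafor 9,259.504 → $9,260; Chaudhri 109,430.496 → $109,430.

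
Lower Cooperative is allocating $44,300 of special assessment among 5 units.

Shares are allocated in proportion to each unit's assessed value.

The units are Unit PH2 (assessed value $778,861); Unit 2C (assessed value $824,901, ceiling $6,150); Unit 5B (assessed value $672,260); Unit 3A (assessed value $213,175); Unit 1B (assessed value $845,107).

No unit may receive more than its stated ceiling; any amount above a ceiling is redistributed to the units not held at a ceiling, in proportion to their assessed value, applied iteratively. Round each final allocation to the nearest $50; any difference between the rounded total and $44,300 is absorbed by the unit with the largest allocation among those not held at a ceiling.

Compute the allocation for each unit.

Total assessed value = 3,334,304.
Unconstrained shares: Unit PH2 10,348.05; Unit 2C 10,959.74; Unit 5B 8,931.73; Unit 3A 2,832.27; Unit 1B 11,228.20.
Cap binds for Unit 2C ($6,150); residual $38,150 reallocated over remaining assessed value 2,509,403.
Shares after redistribution: Unit PH2 11,840.88 → $11,850; Unit 5B 10,220.25 → $10,200; Unit 3A 3,240.86 → $3,250; Unit 1B 12,848.01 → $12,850.

Unit PH2: $11,850; Unit 2C: $6,150; Unit 5B: $10,200; Unit 3A: $3,250; Unit 1B: $12,850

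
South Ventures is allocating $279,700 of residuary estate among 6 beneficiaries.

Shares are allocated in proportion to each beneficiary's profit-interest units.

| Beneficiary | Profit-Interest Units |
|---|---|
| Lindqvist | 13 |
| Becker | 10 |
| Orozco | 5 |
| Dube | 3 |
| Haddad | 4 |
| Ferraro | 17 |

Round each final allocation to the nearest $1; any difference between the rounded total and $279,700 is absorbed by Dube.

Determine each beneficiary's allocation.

Combined profit-interest units = 52.
Pro-rata amounts: Lindqvist 13/52 × $279,700 = 69,925.00; Becker 10/52 × $279,700 = 53,788.46; Orozco 5/52 × $279,700 = 26,894.23; Dube 3/52 × $279,700 = 16,136.54; Haddad 4/52 × $279,700 = 21,515.38; Ferraro 17/52 × $279,700 = 91,440.38.
Rounded to nearest $1: Lindqvist $69,925; Becker $53,788; Orozco $26,894; Dube $16,137; Haddad $21,515; Ferraro $91,440. Sum = $279,699.
Difference $279,700 − $279,699 = +$1 applied to Dube: Dube becomes $16,138.

Lindqvist: $69,925 | Becker: $53,788 | Orozco: $26,894 | Dube: $16,138 | Haddad: $21,515 | Ferraro: $91,440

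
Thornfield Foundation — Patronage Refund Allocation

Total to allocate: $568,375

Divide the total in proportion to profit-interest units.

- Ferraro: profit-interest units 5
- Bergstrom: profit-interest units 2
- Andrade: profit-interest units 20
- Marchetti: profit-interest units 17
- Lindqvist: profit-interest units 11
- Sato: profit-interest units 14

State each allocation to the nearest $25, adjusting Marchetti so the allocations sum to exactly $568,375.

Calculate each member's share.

Ferraro: $41,175 | Bergstrom: $16,475 | Andrade: $164,750 | Marchetti: $140,050 | Lindqvist: $90,600 | Sato: $115,325

Combined profit-interest units = 69.
Pro-rata amounts: Ferraro 5/69 × $568,375 = 41,186.59; Bergstrom 2/69 × $568,375 = 16,474.64; Andrade 20/69 × $568,375 = 164,746.38; Marchetti 17/69 × $568,375 = 140,034.42; Lindqvist 11/69 × $568,375 = 90,610.51; Sato 14/69 × $568,375 = 115,322.46.
After rounding ($25): Ferraro $41,175; Bergstrom $16,475; Andrade $164,750; Marchetti $140,025; Lindqvist $90,600; Sato $115,325. Sum = $568,350.
Difference $568,375 − $568,350 = +$25 applied to Marchetti: Marchetti becomes $140,050.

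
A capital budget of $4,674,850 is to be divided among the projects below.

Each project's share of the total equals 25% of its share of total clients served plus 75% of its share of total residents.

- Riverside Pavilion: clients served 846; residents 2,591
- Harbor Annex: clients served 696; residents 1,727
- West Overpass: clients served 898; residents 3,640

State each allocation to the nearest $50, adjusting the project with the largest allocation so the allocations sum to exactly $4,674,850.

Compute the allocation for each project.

Totals — clients served 2,440, residents 7,958.
Blended shares (25% clients served + 75% residents): Riverside Pavilion 0.3309; Harbor Annex 0.2341; West Overpass 0.4351.
Raw shares: Riverside Pavilion 1,546,760.92; Harbor Annex 1,094,252.51; West Overpass 2,033,836.57.
Rounded to nearest $50: Riverside Pavilion $1,546,750; Harbor Annex $1,094,250; West Overpass $2,033,850. Sum = $4,674,850.
Sum already equals the total — no adjustment.

Riverside Pavilion: $1,546,750 | Harbor Annex: $1,094,250 | West Overpass: $2,033,850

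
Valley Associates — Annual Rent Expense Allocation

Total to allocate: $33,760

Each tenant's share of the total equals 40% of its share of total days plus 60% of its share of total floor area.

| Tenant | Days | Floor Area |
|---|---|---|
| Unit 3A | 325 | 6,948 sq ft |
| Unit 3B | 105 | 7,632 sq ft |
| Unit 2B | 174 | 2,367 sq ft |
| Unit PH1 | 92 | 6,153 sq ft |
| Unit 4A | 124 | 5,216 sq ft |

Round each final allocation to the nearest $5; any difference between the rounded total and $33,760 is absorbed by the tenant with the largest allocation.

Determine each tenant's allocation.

Totals — days 820, floor area 28,316.
Composite weights (40% days + 60% floor area): Unit 3A 0.3058; Unit 3B 0.2129; Unit 2B 0.1350; Unit PH1 0.1753; Unit 4A 0.1710.
Pro-rata amounts: Unit 3A 10,322.48; Unit 3B 7,188.76; Unit 2B 4,558.73; Unit PH1 5,916.66; Unit 4A 5,773.36.
After rounding ($5): Unit 3A $10,320; Unit 3B $7,190; Unit 2B $4,560; Unit PH1 $5,915; Unit 4A $5,775. Sum = $33,760.
Rounded total matches; no reconciliation needed.

Unit 3A: $10,320; Unit 3B: $7,190; Unit 2B: $4,560; Unit PH1: $5,915; Unit 4A: $5,775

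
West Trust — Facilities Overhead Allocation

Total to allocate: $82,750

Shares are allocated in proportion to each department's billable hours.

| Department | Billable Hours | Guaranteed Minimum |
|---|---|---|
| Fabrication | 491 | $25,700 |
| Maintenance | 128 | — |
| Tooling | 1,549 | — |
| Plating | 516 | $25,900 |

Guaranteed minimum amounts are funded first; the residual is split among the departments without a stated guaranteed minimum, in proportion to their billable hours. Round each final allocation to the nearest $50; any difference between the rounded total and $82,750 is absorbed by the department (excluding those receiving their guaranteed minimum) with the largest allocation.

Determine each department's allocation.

Fund the minimums — Fabrication $25,700; Plating $25,900. Balance $31,150.
Balance split over remaining billable hours 1,677: Maintenance 2,377.58 → $2,400; Tooling 28,772.42 → $28,750.

Fabrication: $25,700 | Maintenance: $2,400 | Tooling: $28,750 | Plating: $25,900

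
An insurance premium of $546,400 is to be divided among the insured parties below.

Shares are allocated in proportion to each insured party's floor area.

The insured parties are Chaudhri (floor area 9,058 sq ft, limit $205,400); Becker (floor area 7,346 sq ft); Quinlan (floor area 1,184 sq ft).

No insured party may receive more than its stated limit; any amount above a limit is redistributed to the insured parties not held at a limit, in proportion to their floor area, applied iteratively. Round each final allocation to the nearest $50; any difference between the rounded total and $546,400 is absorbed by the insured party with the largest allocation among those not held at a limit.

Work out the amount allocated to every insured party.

Floor area total: 17,588.
Pro-rata shares before constraints: Chaudhri 281,401.59; Becker 228,215.51; Quinlan 36,782.90.
Capped: Chaudhri ($205,400); residual $341,000 reallocated over remaining floor area 8,530.
Redistributed shares: Becker 293,667.76 → $293,650; Quinlan 47,332.24 → $47,350.

Chaudhri: $205,400 | Becker: $293,650 | Quinlan: $47,350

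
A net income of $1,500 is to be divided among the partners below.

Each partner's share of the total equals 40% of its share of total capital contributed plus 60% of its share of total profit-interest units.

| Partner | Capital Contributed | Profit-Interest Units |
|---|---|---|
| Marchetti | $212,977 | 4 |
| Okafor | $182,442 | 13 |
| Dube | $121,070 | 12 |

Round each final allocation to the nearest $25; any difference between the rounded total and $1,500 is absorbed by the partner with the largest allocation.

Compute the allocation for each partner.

Marchetti: $375; Okafor: $600; Dube: $525

Totals — capital contributed 516,489, profit-interest units 29.
Composite weights (40% capital contributed + 60% profit-interest units): Marchetti 0.2477; Okafor 0.4103; Dube 0.3420.
Pro-rata amounts: Marchetti 371.55; Okafor 615.39; Dube 513.06.
At nearest $25: Marchetti $375; Okafor $625; Dube $525. Sum = $1,525.
Difference $1,500 − $1,525 = −$25 applied to largest allocation (Okafor): Okafor becomes $600.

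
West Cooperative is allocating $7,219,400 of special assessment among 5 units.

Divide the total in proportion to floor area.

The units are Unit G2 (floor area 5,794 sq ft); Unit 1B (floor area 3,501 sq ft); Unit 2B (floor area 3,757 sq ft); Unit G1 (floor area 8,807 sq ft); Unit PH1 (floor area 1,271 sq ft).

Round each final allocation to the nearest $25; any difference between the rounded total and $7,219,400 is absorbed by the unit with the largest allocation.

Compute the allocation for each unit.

Unit G2: $1,808,450 | Unit 1B: $1,092,750 | Unit 2B: $1,172,650 | Unit G1: $2,748,850 | Unit PH1: $396,700

Combined floor area = 23,130.
Proportional shares: Unit G2 5,794/23,130 × $7,219,400 = 1,808,439.41; Unit 1B 3,501/23,130 × $7,219,400 = 1,092,741.87; Unit 2B 3,757/23,130 × $7,219,400 = 1,172,645.30; Unit G1 8,807/23,130 × $7,219,400 = 2,748,865.36; Unit PH1 1,271/23,130 × $7,219,400 = 396,708.06.
Rounded to nearest $25: Unit G2 $1,808,450; Unit 1B $1,092,750; Unit 2B $1,172,650; Unit G1 $2,748,875; Unit PH1 $396,700. Sum = $7,219,425.
Difference $7,219,400 − $7,219,425 = −$25 applied to largest allocation (Unit G1): Unit G1 becomes $2,748,850.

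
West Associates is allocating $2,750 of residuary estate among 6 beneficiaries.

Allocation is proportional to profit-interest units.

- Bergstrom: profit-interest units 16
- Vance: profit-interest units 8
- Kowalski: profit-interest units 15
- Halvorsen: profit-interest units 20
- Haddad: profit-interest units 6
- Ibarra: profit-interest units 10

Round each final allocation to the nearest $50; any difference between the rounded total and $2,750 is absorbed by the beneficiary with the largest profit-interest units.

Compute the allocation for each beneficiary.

Combined profit-interest units = 16 + 8 + 15 + 20 + 6 + 10 = 75.
Raw shares: Bergstrom 586.67; Vance 293.33; Kowalski 550.00; Halvorsen 733.33; Haddad 220.00; Ibarra 366.67.
At nearest $50: Bergstrom $600; Vance $300; Kowalski $550; Halvorsen $750; Haddad $200; Ibarra $350. Sum = $2,750.
Sum already equals the total — no adjustment.

Bergstrom: $600 | Vance: $300 | Kowalski: $550 | Halvorsen: $750 | Haddad: $200 | Ibarra: $350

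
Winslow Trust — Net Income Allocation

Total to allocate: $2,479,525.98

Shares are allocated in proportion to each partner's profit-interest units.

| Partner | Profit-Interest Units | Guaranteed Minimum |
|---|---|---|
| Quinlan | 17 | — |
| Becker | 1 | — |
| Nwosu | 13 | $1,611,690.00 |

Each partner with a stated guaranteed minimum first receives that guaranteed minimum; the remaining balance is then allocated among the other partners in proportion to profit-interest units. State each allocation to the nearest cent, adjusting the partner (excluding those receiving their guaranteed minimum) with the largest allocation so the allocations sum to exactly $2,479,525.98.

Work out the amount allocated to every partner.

Fund the minimums — Nwosu $1,611,690.00. Residual $867,835.98.
Residual split over remaining profit-interest units 18: Quinlan 819,622.8700 → $819,622.87; Becker 48,213.1100 → $48,213.11.

Quinlan: $819,622.87 · Becker: $48,213.11 · Nwosu: $1,611,690.00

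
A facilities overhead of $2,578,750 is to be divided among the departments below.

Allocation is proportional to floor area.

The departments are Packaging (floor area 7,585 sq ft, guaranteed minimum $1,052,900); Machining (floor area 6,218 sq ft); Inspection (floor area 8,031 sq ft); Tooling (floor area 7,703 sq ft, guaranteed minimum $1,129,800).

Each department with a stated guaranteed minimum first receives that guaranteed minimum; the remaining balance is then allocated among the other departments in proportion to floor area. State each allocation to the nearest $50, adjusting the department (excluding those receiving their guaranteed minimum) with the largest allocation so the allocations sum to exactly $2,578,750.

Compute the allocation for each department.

Packaging: $1,052,900 · Machining: $172,850 · Inspection: $223,200 · Tooling: $1,129,800

Fund the minimums — Packaging $1,052,900; Tooling $1,129,800. Balance $396,050.
Balance split over remaining floor area 14,249: Machining 172,828.89 → $172,850; Inspection 223,221.11 → $223,200.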